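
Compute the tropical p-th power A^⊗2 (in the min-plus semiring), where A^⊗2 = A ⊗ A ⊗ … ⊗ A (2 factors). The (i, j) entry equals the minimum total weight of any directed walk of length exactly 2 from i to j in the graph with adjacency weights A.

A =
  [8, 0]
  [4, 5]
A^⊗2 =
  [4, 5]
  [9, 4]

Each entry (A^⊗2)_ij equals the minimum over all length-2 walks i = v_0 → v_1 → … → v_2 = j of Σ_t A[v_t][v_{t+1}]. For example, for (i, j) = (0, 1) we minimise over 2 possible intermediate vertex sequences; the minimum is 5, attained along the walk 0 → 1 → 1.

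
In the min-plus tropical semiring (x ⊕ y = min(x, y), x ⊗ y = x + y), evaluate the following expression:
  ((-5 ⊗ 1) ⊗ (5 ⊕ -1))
((-5 ⊗ 1) ⊗ (5 ⊕ -1)) = -5

Expand innermost to outermost. Recall ⊕ takes the minimum of its arguments and ⊗ takes their sum. Working out the expression ((-5 ⊗ 1) ⊗ (5 ⊕ -1)) gives -5.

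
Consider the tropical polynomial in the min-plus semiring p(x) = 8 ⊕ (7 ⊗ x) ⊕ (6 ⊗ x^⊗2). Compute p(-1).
p(-1) = 4

A tropical monomial a ⊗ x^⊗i evaluates to a + i · x. Evaluating each term at x = -1:
  Term 0 contributes 8 + 0 · -1 = 8
  Term 1 contributes 7 + 1 · -1 = 6
  Term 2 contributes 6 + 2 · -1 = 4
p(-1) = ⊕ of these = min[8, 6, 4] = 4.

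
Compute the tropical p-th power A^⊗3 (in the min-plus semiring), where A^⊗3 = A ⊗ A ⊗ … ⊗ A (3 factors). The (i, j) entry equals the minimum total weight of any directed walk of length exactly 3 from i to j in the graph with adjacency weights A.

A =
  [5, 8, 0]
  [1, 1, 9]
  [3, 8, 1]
A^⊗3 =
  [4, 9, 2]
  [3, 3, 2]
  [5, 10, 3]

Each entry (A^⊗3)_ij equals the minimum over all length-3 walks i = v_0 → v_1 → … → v_3 = j of Σ_t A[v_t][v_{t+1}]. For example, for (i, j) = (0, 2) we minimise over 9 possible intermediate vertex sequences; the minimum is 2, attained along the walk 0 → 2 → 2 → 2.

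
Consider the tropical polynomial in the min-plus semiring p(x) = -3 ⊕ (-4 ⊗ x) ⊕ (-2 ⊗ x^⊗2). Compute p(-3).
p(-3) = -8

A tropical monomial a ⊗ x^⊗i evaluates to a + i · x. Evaluating each term at x = -3:
  Term 0 contributes -3 + 0 · -3 = -3
  Term 1 contributes -4 + 1 · -3 = -7
  Term 2 contributes -2 + 2 · -3 = -8
p(-3) = ⊕ of these = min[-3, -7, -8] = -8.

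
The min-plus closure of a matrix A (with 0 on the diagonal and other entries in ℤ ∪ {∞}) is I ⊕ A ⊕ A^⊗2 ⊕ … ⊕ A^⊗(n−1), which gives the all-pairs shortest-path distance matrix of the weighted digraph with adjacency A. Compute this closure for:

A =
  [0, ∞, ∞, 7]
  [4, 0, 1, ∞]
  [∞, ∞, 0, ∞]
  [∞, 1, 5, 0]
Closure =
  [0, 8, 9, 7]
  [4, 0, 1, 11]
  [∞, ∞, 0, ∞]
  [5, 1, 2, 0]

This is the Floyd-Warshall all-pairs shortest-path computation. For each intermediate vertex k = 0, 1, …, 3, update dist[i][j] ← min(dist[i][j], dist[i][k] + dist[k][j]). The final matrix gives, for each (i, j), the minimum total weight of any directed path from i to j (possibly empty when i = j).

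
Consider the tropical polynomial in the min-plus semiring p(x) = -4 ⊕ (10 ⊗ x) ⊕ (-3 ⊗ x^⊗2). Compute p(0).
p(0) = -4

A tropical monomial a ⊗ x^⊗i evaluates to a + i · x. Evaluating each term at x = 0:
  Term 0 contributes -4 + 0 · 0 = -4
  Term 1 contributes 10 + 1 · 0 = 10
  Term 2 contributes -3 + 2 · 0 = -3
p(0) = ⊕ of these = min[-4, 10, -3] = -4.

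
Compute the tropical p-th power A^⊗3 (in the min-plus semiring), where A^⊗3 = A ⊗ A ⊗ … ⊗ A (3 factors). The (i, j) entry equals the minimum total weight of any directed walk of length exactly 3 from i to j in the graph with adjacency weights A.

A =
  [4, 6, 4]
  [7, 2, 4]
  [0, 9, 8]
A^⊗3 =
  [8, 10, 8]
  [6, 6, 8]
  [4, 8, 8]

Each entry (A^⊗3)_ij equals the minimum over all length-3 walks i = v_0 → v_1 → … → v_3 = j of Σ_t A[v_t][v_{t+1}]. For example, for (i, j) = (0, 2) we minimise over 9 possible intermediate vertex sequences; the minimum is 8, attained along the walk 0 → 2 → 0 → 2.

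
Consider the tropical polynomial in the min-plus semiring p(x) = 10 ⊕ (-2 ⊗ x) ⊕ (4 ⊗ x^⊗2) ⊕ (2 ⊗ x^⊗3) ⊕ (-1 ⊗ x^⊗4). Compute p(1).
p(1) = -1

A tropical monomial a ⊗ x^⊗i evaluates to a + i · x. Evaluating each term at x = 1:
  Term 0 contributes 10 + 0 · 1 = 10
  Term 1 contributes -2 + 1 · 1 = -1
  Term 2 contributes 4 + 2 · 1 = 6
  Term 3 contributes 2 + 3 · 1 = 5
  Term 4 contributes -1 + 4 · 1 = 3
p(1) = ⊕ of these = min[10, -1, 6, 5, 3] = -1.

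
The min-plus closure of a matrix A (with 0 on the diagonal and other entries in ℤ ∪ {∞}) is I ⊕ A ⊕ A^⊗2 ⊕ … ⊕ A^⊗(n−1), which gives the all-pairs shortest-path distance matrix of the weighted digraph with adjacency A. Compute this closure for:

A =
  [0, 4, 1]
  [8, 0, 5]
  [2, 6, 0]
Closure =
  [0, 4, 1]
  [7, 0, 5]
  [2, 6, 0]

This is the Floyd-Warshall all-pairs shortest-path computation. For each intermediate vertex k = 0, 1, …, 2, update dist[i][j] ← min(dist[i][j], dist[i][k] + dist[k][j]). The final matrix gives, for each (i, j), the minimum total weight of any directed path from i to j (possibly empty when i = j).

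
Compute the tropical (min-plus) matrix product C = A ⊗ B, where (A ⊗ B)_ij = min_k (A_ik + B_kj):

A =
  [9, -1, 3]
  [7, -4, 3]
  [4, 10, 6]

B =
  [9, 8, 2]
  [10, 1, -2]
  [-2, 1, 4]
A ⊗ B =
  [1, 0, -3]
  [1, -3, -6]
  [4, 7, 6]

Apply the min-plus product entry-by-entry:
  C[0][0] = min over k of (A[0][0] + B[0][0] = 9 + 9 = 18, A[0][1] + B[1][0] = -1 + 10 = 9, A[0][2] + B[2][0] = 3 + -2 = 1) = 1 (attained at k = 2)
  C[0][1] = min over k of (A[0][0] + B[0][1] = 9 + 8 = 17, A[0][1] + B[1][1] = -1 + 1 = 0, A[0][2] + B[2][1] = 3 + 1 = 4) = 0 (attained at k = 1)
  C[0][2] = min over k of (A[0][0] + B[0][2] = 9 + 2 = 11, A[0][1] + B[1][2] = -1 + -2 = -3, A[0][2] + B[2][2] = 3 + 4 = 7) = -3 (attained at k = 1)
  C[1][0] = min over k of (A[1][0] + B[0][0] = 7 + 9 = 16, A[1][1] + B[1][0] = -4 + 10 = 6, A[1][2] + B[2][0] = 3 + -2 = 1) = 1 (attained at k = 2)
  C[1][1] = min over k of (A[1][0] + B[0][1] = 7 + 8 = 15, A[1][1] + B[1][1] = -4 + 1 = -3, A[1][2] + B[2][1] = 3 + 1 = 4) = -3 (attained at k = 1)
  C[1][2] = min over k of (A[1][0] + B[0][2] = 7 + 2 = 9, A[1][1] + B[1][2] = -4 + -2 = -6, A[1][2] + B[2][2] = 3 + 4 = 7) = -6 (attained at k = 1)
  C[2][0] = min over k of (A[2][0] + B[0][0] = 4 + 9 = 13, A[2][1] + B[1][0] = 10 + 10 = 20, A[2][2] + B[2][0] = 6 + -2 = 4) = 4 (attained at k = 2)
  C[2][1] = min over k of (A[2][0] + B[0][1] = 4 + 8 = 12, A[2][1] + B[1][1] = 10 + 1 = 11, A[2][2] + B[2][1] = 6 + 1 = 7) = 7 (attained at k = 2)
  C[2][2] = min over k of (A[2][0] + B[0][2] = 4 + 2 = 6, A[2][1] + B[1][2] = 10 + -2 = 8, A[2][2] + B[2][2] = 6 + 4 = 10) = 6 (attained at k = 0)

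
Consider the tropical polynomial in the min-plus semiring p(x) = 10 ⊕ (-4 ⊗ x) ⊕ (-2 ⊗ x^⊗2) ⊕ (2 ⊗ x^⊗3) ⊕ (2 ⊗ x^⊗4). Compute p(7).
p(7) = 3

A tropical monomial a ⊗ x^⊗i evaluates to a + i · x. Evaluating each term at x = 7:
  Term 0 contributes 10 + 0 · 7 = 10
  Term 1 contributes -4 + 1 · 7 = 3
  Term 2 contributes -2 + 2 · 7 = 12
  Term 3 contributes 2 + 3 · 7 = 23
  Term 4 contributes 2 + 4 · 7 = 30
p(7) = ⊕ of these = min[10, 3, 12, 23, 30] = 3.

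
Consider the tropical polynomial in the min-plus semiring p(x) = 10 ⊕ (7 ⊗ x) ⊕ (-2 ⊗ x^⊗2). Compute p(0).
p(0) = -2

A tropical monomial a ⊗ x^⊗i evaluates to a + i · x. Evaluating each term at x = 0:
  Term 0 contributes 10 + 0 · 0 = 10
  Term 1 contributes 7 + 1 · 0 = 7
  Term 2 contributes -2 + 2 · 0 = -2
p(0) = ⊕ of these = min[10, 7, -2] = -2.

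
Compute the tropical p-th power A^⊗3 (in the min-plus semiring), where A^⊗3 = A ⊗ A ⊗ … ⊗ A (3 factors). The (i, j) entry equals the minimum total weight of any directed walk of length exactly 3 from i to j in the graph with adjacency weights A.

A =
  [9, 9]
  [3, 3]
A^⊗3 =
  [15, 15]
  [9, 9]

Each entry (A^⊗3)_ij equals the minimum over all length-3 walks i = v_0 → v_1 → … → v_3 = j of Σ_t A[v_t][v_{t+1}]. For example, for (i, j) = (0, 1) we minimise over 4 possible intermediate vertex sequences; the minimum is 15, attained along the walk 0 → 1 → 1 → 1.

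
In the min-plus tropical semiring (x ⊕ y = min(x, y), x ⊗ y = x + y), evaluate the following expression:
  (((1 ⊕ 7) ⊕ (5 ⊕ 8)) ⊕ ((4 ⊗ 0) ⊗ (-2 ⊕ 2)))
(((1 ⊕ 7) ⊕ (5 ⊕ 8)) ⊕ ((4 ⊗ 0) ⊗ (-2 ⊕ 2))) = 1

Expand innermost to outermost. Recall ⊕ takes the minimum of its arguments and ⊗ takes their sum. Working out the expression (((1 ⊕ 7) ⊕ (5 ⊕ 8)) ⊕ ((4 ⊗ 0) ⊗ (-2 ⊕ 2))) gives 1.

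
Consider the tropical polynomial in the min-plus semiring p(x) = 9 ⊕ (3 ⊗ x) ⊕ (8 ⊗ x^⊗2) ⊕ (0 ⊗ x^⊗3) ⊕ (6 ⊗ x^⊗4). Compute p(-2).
p(-2) = -6

A tropical monomial a ⊗ x^⊗i evaluates to a + i · x. Evaluating each term at x = -2:
  Term 0 contributes 9 + 0 · -2 = 9
  Term 1 contributes 3 + 1 · -2 = 1
  Term 2 contributes 8 + 2 · -2 = 4
  Term 3 contributes 0 + 3 · -2 = -6
  Term 4 contributes 6 + 4 · -2 = -2
p(-2) = ⊕ of these = min[9, 1, 4, -6, -2] = -6.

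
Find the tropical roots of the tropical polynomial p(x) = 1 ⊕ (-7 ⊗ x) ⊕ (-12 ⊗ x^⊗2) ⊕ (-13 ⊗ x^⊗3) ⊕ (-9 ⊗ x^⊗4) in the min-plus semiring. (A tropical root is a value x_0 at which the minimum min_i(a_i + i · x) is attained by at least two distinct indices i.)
Roots: {-4, 1, 5, 8}

Each tropical root is a break point of the lower envelope of the lines y = a_i + i · x (there are 5 lines, with slopes 0, 1, ..., 4). Only the lines that attain the minimum somewhere contribute to roots; other lines are dominated. Here the surviving (envelope) indices are i = 4, i = 3, i = 2, i = 1, i = 0.
Intersections between consecutive envelope lines give the roots: for adjacent envelope indices i < j the intersection is x = (a_i − a_j) / (j − i). Reading off the sorted break points: {-4, 1, 5, 8}.
Verification: at each break x_0, at least two indices attain the minimum of min_i(a_i + i · x_0).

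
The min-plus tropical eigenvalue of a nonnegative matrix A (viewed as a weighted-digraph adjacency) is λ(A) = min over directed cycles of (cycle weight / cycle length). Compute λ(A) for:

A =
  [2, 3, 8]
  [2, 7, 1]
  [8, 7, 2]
λ(A) = 2

Enumerate directed cycles and compute their means (weight / length). Sample:
  cycle 0 → 0: weight = 2, length = 1, mean = 2/1 ≈ 2.000
  cycle 1 → 1: weight = 7, length = 1, mean = 7/1 ≈ 7.000
  cycle 2 → 2: weight = 2, length = 1, mean = 2/1 ≈ 2.000
  cycle 0 → 1 → 0: weight = 5, length = 2, mean = 5/2 ≈ 2.500
  cycle 0 → 2 → 0: weight = 16, length = 2, mean = 16/2 ≈ 8.000
  cycle 1 → 0 → 1: weight = 5, length = 2, mean = 5/2 ≈ 2.500
Minimum mean = 2.000, attained e.g. along the cycle 0 → 0 with weight 2 and length 1. So λ(A) = 2/1 = 2.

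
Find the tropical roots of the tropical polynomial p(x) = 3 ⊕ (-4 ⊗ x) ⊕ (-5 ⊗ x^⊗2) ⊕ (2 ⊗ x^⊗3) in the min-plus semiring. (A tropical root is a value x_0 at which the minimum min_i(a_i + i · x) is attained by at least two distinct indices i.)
Roots: {-7, 1, 7}

Each tropical root is a break point of the lower envelope of the lines y = a_i + i · x (there are 4 lines, with slopes 0, 1, ..., 3). Only the lines that attain the minimum somewhere contribute to roots; other lines are dominated. Here the surviving (envelope) indices are i = 3, i = 2, i = 1, i = 0.
Intersections between consecutive envelope lines give the roots: for adjacent envelope indices i < j the intersection is x = (a_i − a_j) / (j − i). Reading off the sorted break points: {-7, 1, 7}.
Verification: at each break x_0, at least two indices attain the minimum of min_i(a_i + i · x_0).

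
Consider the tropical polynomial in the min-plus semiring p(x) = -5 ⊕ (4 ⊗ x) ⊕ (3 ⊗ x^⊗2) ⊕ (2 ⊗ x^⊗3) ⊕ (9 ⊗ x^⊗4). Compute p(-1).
p(-1) = -5

A tropical monomial a ⊗ x^⊗i evaluates to a + i · x. Evaluating each term at x = -1:
  Term 0 contributes -5 + 0 · -1 = -5
  Term 1 contributes 4 + 1 · -1 = 3
  Term 2 contributes 3 + 2 · -1 = 1
  Term 3 contributes 2 + 3 · -1 = -1
  Term 4 contributes 9 + 4 · -1 = 5
p(-1) = ⊕ of these = min[-5, 3, 1, -1, 5] = -5.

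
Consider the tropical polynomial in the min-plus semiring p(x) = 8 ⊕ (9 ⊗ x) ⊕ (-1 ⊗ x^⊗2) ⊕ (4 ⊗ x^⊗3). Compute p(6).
p(6) = 8

A tropical monomial a ⊗ x^⊗i evaluates to a + i · x. Evaluating each term at x = 6:
  Term 0 contributes 8 + 0 · 6 = 8
  Term 1 contributes 9 + 1 · 6 = 15
  Term 2 contributes -1 + 2 · 6 = 11
  Term 3 contributes 4 + 3 · 6 = 22
p(6) = ⊕ of these = min[8, 15, 11, 22] = 8.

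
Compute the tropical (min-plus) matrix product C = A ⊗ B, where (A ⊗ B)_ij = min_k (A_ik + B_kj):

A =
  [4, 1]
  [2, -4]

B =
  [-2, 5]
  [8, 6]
A ⊗ B =
  [2, 7]
  [0, 2]

Apply the min-plus product entry-by-entry:
  C[0][0] = min over k of (A[0][0] + B[0][0] = 4 + -2 = 2, A[0][1] + B[1][0] = 1 + 8 = 9) = 2 (attained at k = 0)
  C[0][1] = min over k of (A[0][0] + B[0][1] = 4 + 5 = 9, A[0][1] + B[1][1] = 1 + 6 = 7) = 7 (attained at k = 1)
  C[1][0] = min over k of (A[1][0] + B[0][0] = 2 + -2 = 0, A[1][1] + B[1][0] = -4 + 8 = 4) = 0 (attained at k = 0)
  C[1][1] = min over k of (A[1][0] + B[0][1] = 2 + 5 = 7, A[1][1] + B[1][1] = -4 + 6 = 2) = 2 (attained at k = 1)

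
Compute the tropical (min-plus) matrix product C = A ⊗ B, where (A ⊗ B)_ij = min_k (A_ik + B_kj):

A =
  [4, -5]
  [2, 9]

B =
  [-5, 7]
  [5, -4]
A ⊗ B =
  [-1, -9]
  [-3, 5]

Apply the min-plus product entry-by-entry:
  C[0][0] = min over k of (A[0][0] + B[0][0] = 4 + -5 = -1, A[0][1] + B[1][0] = -5 + 5 = 0) = -1 (attained at k = 0)
  C[0][1] = min over k of (A[0][0] + B[0][1] = 4 + 7 = 11, A[0][1] + B[1][1] = -5 + -4 = -9) = -9 (attained at k = 1)
  C[1][0] = min over k of (A[1][0] + B[0][0] = 2 + -5 = -3, A[1][1] + B[1][0] = 9 + 5 = 14) = -3 (attained at k = 0)
  C[1][1] = min over k of (A[1][0] + B[0][1] = 2 + 7 = 9, A[1][1] + B[1][1] = 9 + -4 = 5) = 5 (attained at k = 1)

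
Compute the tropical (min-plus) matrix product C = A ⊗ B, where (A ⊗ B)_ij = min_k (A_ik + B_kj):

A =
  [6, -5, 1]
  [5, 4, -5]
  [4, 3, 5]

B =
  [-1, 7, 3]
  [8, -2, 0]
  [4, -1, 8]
A ⊗ B =
  [3, -7, -5]
  [-1, -6, 3]
  [3, 1, 3]

Apply the min-plus product entry-by-entry:
  C[0][0] = min over k of (A[0][0] + B[0][0] = 6 + -1 = 5, A[0][1] + B[1][0] = -5 + 8 = 3, A[0][2] + B[2][0] = 1 + 4 = 5) = 3 (attained at k = 1)
  C[0][1] = min over k of (A[0][0] + B[0][1] = 6 + 7 = 13, A[0][1] + B[1][1] = -5 + -2 = -7, A[0][2] + B[2][1] = 1 + -1 = 0) = -7 (attained at k = 1)
  C[0][2] = min over k of (A[0][0] + B[0][2] = 6 + 3 = 9, A[0][1] + B[1][2] = -5 + 0 = -5, A[0][2] + B[2][2] = 1 + 8 = 9) = -5 (attained at k = 1)
  C[1][0] = min over k of (A[1][0] + B[0][0] = 5 + -1 = 4, A[1][1] + B[1][0] = 4 + 8 = 12, A[1][2] + B[2][0] = -5 + 4 = -1) = -1 (attained at k = 2)
  C[1][1] = min over k of (A[1][0] + B[0][1] = 5 + 7 = 12, A[1][1] + B[1][1] = 4 + -2 = 2, A[1][2] + B[2][1] = -5 + -1 = -6) = -6 (attained at k = 2)
  C[1][2] = min over k of (A[1][0] + B[0][2] = 5 + 3 = 8, A[1][1] + B[1][2] = 4 + 0 = 4, A[1][2] + B[2][2] = -5 + 8 = 3) = 3 (attained at k = 2)
  C[2][0] = min over k of (A[2][0] + B[0][0] = 4 + -1 = 3, A[2][1] + B[1][0] = 3 + 8 = 11, A[2][2] + B[2][0] = 5 + 4 = 9) = 3 (attained at k = 0)
  C[2][1] = min over k of (A[2][0] + B[0][1] = 4 + 7 = 11, A[2][1] + B[1][1] = 3 + -2 = 1, A[2][2] + B[2][1] = 5 + -1 = 4) = 1 (attained at k = 1)
  C[2][2] = min over k of (A[2][0] + B[0][2] = 4 + 3 = 7, A[2][1] + B[1][2] = 3 + 0 = 3, A[2][2] + B[2][2] = 5 + 8 = 13) = 3 (attained at k = 1)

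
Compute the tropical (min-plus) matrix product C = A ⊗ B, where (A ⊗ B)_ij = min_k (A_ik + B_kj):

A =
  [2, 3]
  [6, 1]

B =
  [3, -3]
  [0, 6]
A ⊗ B =
  [3, -1]
  [1, 3]

Apply the min-plus product entry-by-entry:
  C[0][0] = min over k of (A[0][0] + B[0][0] = 2 + 3 = 5, A[0][1] + B[1][0] = 3 + 0 = 3) = 3 (attained at k = 1)
  C[0][1] = min over k of (A[0][0] + B[0][1] = 2 + -3 = -1, A[0][1] + B[1][1] = 3 + 6 = 9) = -1 (attained at k = 0)
  C[1][0] = min over k of (A[1][0] + B[0][0] = 6 + 3 = 9, A[1][1] + B[1][0] = 1 + 0 = 1) = 1 (attained at k = 1)
  C[1][1] = min over k of (A[1][0] + B[0][1] = 6 + -3 = 3, A[1][1] + B[1][1] = 1 + 6 = 7) = 3 (attained at k = 0)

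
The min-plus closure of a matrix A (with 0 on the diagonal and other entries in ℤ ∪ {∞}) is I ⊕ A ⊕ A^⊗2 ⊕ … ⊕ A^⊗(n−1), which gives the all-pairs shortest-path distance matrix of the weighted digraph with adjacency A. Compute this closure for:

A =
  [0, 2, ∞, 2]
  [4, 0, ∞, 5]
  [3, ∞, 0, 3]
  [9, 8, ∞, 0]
Closure =
  [0, 2, ∞, 2]
  [4, 0, ∞, 5]
  [3, 5, 0, 3]
  [9, 8, ∞, 0]

This is the Floyd-Warshall all-pairs shortest-path computation. For each intermediate vertex k = 0, 1, …, 3, update dist[i][j] ← min(dist[i][j], dist[i][k] + dist[k][j]). The final matrix gives, for each (i, j), the minimum total weight of any directed path from i to j (possibly empty when i = j).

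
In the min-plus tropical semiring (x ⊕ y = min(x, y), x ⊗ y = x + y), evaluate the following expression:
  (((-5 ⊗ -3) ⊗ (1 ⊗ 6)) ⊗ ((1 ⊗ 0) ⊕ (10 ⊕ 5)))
(((-5 ⊗ -3) ⊗ (1 ⊗ 6)) ⊗ ((1 ⊗ 0) ⊕ (10 ⊕ 5))) = 0

Expand innermost to outermost. Recall ⊕ takes the minimum of its arguments and ⊗ takes their sum. Working out the expression (((-5 ⊗ -3) ⊗ (1 ⊗ 6)) ⊗ ((1 ⊗ 0) ⊕ (10 ⊕ 5))) gives 0.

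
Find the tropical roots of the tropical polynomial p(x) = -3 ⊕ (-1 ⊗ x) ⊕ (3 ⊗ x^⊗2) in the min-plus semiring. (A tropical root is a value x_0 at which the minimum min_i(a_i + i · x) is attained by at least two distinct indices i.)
Roots: {-4, -2}

Each tropical root is a break point of the lower envelope of the lines y = a_i + i · x (there are 3 lines, with slopes 0, 1, ..., 2). Only the lines that attain the minimum somewhere contribute to roots; other lines are dominated. Here the surviving (envelope) indices are i = 2, i = 1, i = 0.
Intersections between consecutive envelope lines give the roots: for adjacent envelope indices i < j the intersection is x = (a_i − a_j) / (j − i). Reading off the sorted break points: {-4, -2}.
Verification: at each break x_0, at least two indices attain the minimum of min_i(a_i + i · x_0).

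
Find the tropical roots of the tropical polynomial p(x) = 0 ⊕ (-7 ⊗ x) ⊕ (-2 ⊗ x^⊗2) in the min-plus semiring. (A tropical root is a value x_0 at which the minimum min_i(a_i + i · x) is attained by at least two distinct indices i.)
Roots: {-5, 7}

Each tropical root is a break point of the lower envelope of the lines y = a_i + i · x (there are 3 lines, with slopes 0, 1, ..., 2). Only the lines that attain the minimum somewhere contribute to roots; other lines are dominated. Here the surviving (envelope) indices are i = 2, i = 1, i = 0.
Intersections between consecutive envelope lines give the roots: for adjacent envelope indices i < j the intersection is x = (a_i − a_j) / (j − i). Reading off the sorted break points: {-5, 7}.
Verification: at each break x_0, at least two indices attain the minimum of min_i(a_i + i · x_0).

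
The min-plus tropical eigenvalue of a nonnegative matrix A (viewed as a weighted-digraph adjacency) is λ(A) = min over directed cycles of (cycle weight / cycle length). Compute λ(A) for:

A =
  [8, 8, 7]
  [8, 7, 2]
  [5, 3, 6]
λ(A) = 5/2

Enumerate directed cycles and compute their means (weight / length). Sample:
  cycle 0 → 0: weight = 8, length = 1, mean = 8/1 ≈ 8.000
  cycle 1 → 1: weight = 7, length = 1, mean = 7/1 ≈ 7.000
  cycle 2 → 2: weight = 6, length = 1, mean = 6/1 ≈ 6.000
  cycle 0 → 1 → 0: weight = 16, length = 2, mean = 16/2 ≈ 8.000
  cycle 0 → 2 → 0: weight = 12, length = 2, mean = 12/2 ≈ 6.000
  cycle 1 → 0 → 1: weight = 16, length = 2, mean = 16/2 ≈ 8.000
Minimum mean = 2.500, attained e.g. along the cycle 1 → 2 → 1 with weight 5 and length 2. So λ(A) = 5/2 = 5/2.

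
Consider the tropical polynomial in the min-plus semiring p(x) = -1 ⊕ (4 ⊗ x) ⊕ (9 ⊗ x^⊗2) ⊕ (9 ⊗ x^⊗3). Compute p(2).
p(2) = -1

A tropical monomial a ⊗ x^⊗i evaluates to a + i · x. Evaluating each term at x = 2:
  Term 0 contributes -1 + 0 · 2 = -1
  Term 1 contributes 4 + 1 · 2 = 6
  Term 2 contributes 9 + 2 · 2 = 13
  Term 3 contributes 9 + 3 · 2 = 15
p(2) = ⊕ of these = min[-1, 6, 13, 15] = -1.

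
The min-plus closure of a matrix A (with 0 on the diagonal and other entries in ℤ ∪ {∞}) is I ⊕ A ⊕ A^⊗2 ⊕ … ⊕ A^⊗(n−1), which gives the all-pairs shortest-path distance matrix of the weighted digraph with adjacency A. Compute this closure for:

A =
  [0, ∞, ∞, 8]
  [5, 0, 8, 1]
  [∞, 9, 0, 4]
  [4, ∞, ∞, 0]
Closure =
  [0, ∞, ∞, 8]
  [5, 0, 8, 1]
  [8, 9, 0, 4]
  [4, ∞, ∞, 0]

This is the Floyd-Warshall all-pairs shortest-path computation. For each intermediate vertex k = 0, 1, …, 3, update dist[i][j] ← min(dist[i][j], dist[i][k] + dist[k][j]). The final matrix gives, for each (i, j), the minimum total weight of any directed path from i to j (possibly empty when i = j).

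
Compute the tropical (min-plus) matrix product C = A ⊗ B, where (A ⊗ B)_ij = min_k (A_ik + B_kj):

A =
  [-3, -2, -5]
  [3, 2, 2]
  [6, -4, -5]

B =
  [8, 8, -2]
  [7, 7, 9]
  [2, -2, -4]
A ⊗ B =
  [-3, -7, -9]
  [4, 0, -2]
  [-3, -7, -9]

Apply the min-plus product entry-by-entry:
  C[0][0] = min over k of (A[0][0] + B[0][0] = -3 + 8 = 5, A[0][1] + B[1][0] = -2 + 7 = 5, A[0][2] + B[2][0] = -5 + 2 = -3) = -3 (attained at k = 2)
  C[0][1] = min over k of (A[0][0] + B[0][1] = -3 + 8 = 5, A[0][1] + B[1][1] = -2 + 7 = 5, A[0][2] + B[2][1] = -5 + -2 = -7) = -7 (attained at k = 2)
  C[0][2] = min over k of (A[0][0] + B[0][2] = -3 + -2 = -5, A[0][1] + B[1][2] = -2 + 9 = 7, A[0][2] + B[2][2] = -5 + -4 = -9) = -9 (attained at k = 2)
  C[1][0] = min over k of (A[1][0] + B[0][0] = 3 + 8 = 11, A[1][1] + B[1][0] = 2 + 7 = 9, A[1][2] + B[2][0] = 2 + 2 = 4) = 4 (attained at k = 2)
  C[1][1] = min over k of (A[1][0] + B[0][1] = 3 + 8 = 11, A[1][1] + B[1][1] = 2 + 7 = 9, A[1][2] + B[2][1] = 2 + -2 = 0) = 0 (attained at k = 2)
  C[1][2] = min over k of (A[1][0] + B[0][2] = 3 + -2 = 1, A[1][1] + B[1][2] = 2 + 9 = 11, A[1][2] + B[2][2] = 2 + -4 = -2) = -2 (attained at k = 2)
  C[2][0] = min over k of (A[2][0] + B[0][0] = 6 + 8 = 14, A[2][1] + B[1][0] = -4 + 7 = 3, A[2][2] + B[2][0] = -5 + 2 = -3) = -3 (attained at k = 2)
  C[2][1] = min over k of (A[2][0] + B[0][1] = 6 + 8 = 14, A[2][1] + B[1][1] = -4 + 7 = 3, A[2][2] + B[2][1] = -5 + -2 = -7) = -7 (attained at k = 2)
  C[2][2] = min over k of (A[2][0] + B[0][2] = 6 + -2 = 4, A[2][1] + B[1][2] = -4 + 9 = 5, A[2][2] + B[2][2] = -5 + -4 = -9) = -9 (attained at k = 2)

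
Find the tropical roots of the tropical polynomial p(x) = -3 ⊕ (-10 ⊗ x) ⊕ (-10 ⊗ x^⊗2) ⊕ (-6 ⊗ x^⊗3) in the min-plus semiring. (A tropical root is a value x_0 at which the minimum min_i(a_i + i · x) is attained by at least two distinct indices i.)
Roots: {-4, 0, 7}

Each tropical root is a break point of the lower envelope of the lines y = a_i + i · x (there are 4 lines, with slopes 0, 1, ..., 3). Only the lines that attain the minimum somewhere contribute to roots; other lines are dominated. Here the surviving (envelope) indices are i = 3, i = 2, i = 1, i = 0.
Intersections between consecutive envelope lines give the roots: for adjacent envelope indices i < j the intersection is x = (a_i − a_j) / (j − i). Reading off the sorted break points: {-4, 0, 7}.
Verification: at each break x_0, at least two indices attain the minimum of min_i(a_i + i · x_0).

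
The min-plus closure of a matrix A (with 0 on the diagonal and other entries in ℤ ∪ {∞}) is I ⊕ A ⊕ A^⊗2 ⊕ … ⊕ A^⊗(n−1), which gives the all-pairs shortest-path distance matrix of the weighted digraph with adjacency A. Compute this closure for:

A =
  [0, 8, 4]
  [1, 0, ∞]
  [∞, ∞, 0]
Closure =
  [0, 8, 4]
  [1, 0, 5]
  [∞, ∞, 0]

This is the Floyd-Warshall all-pairs shortest-path computation. For each intermediate vertex k = 0, 1, …, 2, update dist[i][j] ← min(dist[i][j], dist[i][k] + dist[k][j]). The final matrix gives, for each (i, j), the minimum total weight of any directed path from i to j (possibly empty when i = j).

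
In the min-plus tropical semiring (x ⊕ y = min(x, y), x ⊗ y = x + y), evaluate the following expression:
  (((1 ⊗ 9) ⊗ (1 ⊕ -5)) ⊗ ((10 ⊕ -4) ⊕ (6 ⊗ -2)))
(((1 ⊗ 9) ⊗ (1 ⊕ -5)) ⊗ ((10 ⊕ -4) ⊕ (6 ⊗ -2))) = 1

Expand innermost to outermost. Recall ⊕ takes the minimum of its arguments and ⊗ takes their sum. Working out the expression (((1 ⊗ 9) ⊗ (1 ⊕ -5)) ⊗ ((10 ⊕ -4) ⊕ (6 ⊗ -2))) gives 1.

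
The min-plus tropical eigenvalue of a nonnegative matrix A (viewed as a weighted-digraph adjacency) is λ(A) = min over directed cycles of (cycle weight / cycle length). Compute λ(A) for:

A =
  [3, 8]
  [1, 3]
λ(A) = 3

Enumerate directed cycles and compute their means (weight / length). Sample:
  cycle 0 → 0: weight = 3, length = 1, mean = 3/1 ≈ 3.000
  cycle 1 → 1: weight = 3, length = 1, mean = 3/1 ≈ 3.000
  cycle 0 → 1 → 0: weight = 9, length = 2, mean = 9/2 ≈ 4.500
  cycle 1 → 0 → 1: weight = 9, length = 2, mean = 9/2 ≈ 4.500
Minimum mean = 3.000, attained e.g. along the cycle 0 → 0 with weight 3 and length 1. So λ(A) = 3/1 = 3.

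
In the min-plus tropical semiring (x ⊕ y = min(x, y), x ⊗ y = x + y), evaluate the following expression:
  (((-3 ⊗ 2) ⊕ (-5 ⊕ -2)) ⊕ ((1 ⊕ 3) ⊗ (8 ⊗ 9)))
(((-3 ⊗ 2) ⊕ (-5 ⊕ -2)) ⊕ ((1 ⊕ 3) ⊗ (8 ⊗ 9))) = -5

Expand innermost to outermost. Recall ⊕ takes the minimum of its arguments and ⊗ takes their sum. Working out the expression (((-3 ⊗ 2) ⊕ (-5 ⊕ -2)) ⊕ ((1 ⊕ 3) ⊗ (8 ⊗ 9))) gives -5.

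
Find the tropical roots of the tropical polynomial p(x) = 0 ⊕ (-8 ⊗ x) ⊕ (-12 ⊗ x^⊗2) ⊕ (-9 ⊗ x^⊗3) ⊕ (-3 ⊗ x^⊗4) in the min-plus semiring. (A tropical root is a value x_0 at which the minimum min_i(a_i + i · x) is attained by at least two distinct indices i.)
Roots: {-6, -3, 4, 8}

Each tropical root is a break point of the lower envelope of the lines y = a_i + i · x (there are 5 lines, with slopes 0, 1, ..., 4). Only the lines that attain the minimum somewhere contribute to roots; other lines are dominated. Here the surviving (envelope) indices are i = 4, i = 3, i = 2, i = 1, i = 0.
Intersections between consecutive envelope lines give the roots: for adjacent envelope indices i < j the intersection is x = (a_i − a_j) / (j − i). Reading off the sorted break points: {-6, -3, 4, 8}.
Verification: at each break x_0, at least two indices attain the minimum of min_i(a_i + i · x_0).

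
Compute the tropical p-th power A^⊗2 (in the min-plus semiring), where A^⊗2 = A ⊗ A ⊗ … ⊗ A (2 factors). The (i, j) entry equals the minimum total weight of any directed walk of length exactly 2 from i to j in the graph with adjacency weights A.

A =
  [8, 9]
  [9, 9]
A^⊗2 =
  [16, 17]
  [17, 18]

Each entry (A^⊗2)_ij equals the minimum over all length-2 walks i = v_0 → v_1 → … → v_2 = j of Σ_t A[v_t][v_{t+1}]. For example, for (i, j) = (0, 1) we minimise over 2 possible intermediate vertex sequences; the minimum is 17, attained along the walk 0 → 0 → 1.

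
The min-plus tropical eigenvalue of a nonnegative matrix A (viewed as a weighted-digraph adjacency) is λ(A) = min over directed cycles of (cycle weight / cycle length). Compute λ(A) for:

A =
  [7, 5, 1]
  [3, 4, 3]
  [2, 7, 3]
λ(A) = 3/2

Enumerate directed cycles and compute their means (weight / length). Sample:
  cycle 0 → 0: weight = 7, length = 1, mean = 7/1 ≈ 7.000
  cycle 1 → 1: weight = 4, length = 1, mean = 4/1 ≈ 4.000
  cycle 2 → 2: weight = 3, length = 1, mean = 3/1 ≈ 3.000
  cycle 0 → 1 → 0: weight = 8, length = 2, mean = 8/2 ≈ 4.000
  cycle 0 → 2 → 0: weight = 3, length = 2, mean = 3/2 ≈ 1.500
  cycle 1 → 0 → 1: weight = 8, length = 2, mean = 8/2 ≈ 4.000
Minimum mean = 1.500, attained e.g. along the cycle 0 → 2 → 0 with weight 3 and length 2. So λ(A) = 3/2 = 3/2.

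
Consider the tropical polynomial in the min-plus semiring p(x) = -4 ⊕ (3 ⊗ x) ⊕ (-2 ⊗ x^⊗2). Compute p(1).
p(1) = -4

A tropical monomial a ⊗ x^⊗i evaluates to a + i · x. Evaluating each term at x = 1:
  Term 0 contributes -4 + 0 · 1 = -4
  Term 1 contributes 3 + 1 · 1 = 4
  Term 2 contributes -2 + 2 · 1 = 0
p(1) = ⊕ of these = min[-4, 4, 0] = -4.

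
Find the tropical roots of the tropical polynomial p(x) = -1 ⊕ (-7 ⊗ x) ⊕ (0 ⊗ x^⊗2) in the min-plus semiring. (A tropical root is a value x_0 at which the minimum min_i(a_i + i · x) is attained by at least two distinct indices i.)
Roots: {-7, 6}

Each tropical root is a break point of the lower envelope of the lines y = a_i + i · x (there are 3 lines, with slopes 0, 1, ..., 2). Only the lines that attain the minimum somewhere contribute to roots; other lines are dominated. Here the surviving (envelope) indices are i = 2, i = 1, i = 0.
Intersections between consecutive envelope lines give the roots: for adjacent envelope indices i < j the intersection is x = (a_i − a_j) / (j − i). Reading off the sorted break points: {-7, 6}.
Verification: at each break x_0, at least two indices attain the minimum of min_i(a_i + i · x_0).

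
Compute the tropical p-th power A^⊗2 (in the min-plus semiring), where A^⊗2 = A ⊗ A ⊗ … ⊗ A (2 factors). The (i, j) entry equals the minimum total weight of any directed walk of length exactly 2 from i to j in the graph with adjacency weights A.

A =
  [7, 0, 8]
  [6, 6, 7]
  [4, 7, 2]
A^⊗2 =
  [6, 6, 7]
  [11, 6, 9]
  [6, 4, 4]

Each entry (A^⊗2)_ij equals the minimum over all length-2 walks i = v_0 → v_1 → … → v_2 = j of Σ_t A[v_t][v_{t+1}]. For example, for (i, j) = (0, 2) we minimise over 3 possible intermediate vertex sequences; the minimum is 7, attained along the walk 0 → 1 → 2.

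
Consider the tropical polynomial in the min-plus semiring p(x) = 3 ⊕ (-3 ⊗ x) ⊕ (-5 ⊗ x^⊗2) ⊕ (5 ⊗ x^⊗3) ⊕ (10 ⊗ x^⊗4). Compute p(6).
p(6) = 3

A tropical monomial a ⊗ x^⊗i evaluates to a + i · x. Evaluating each term at x = 6:
  Term 0 contributes 3 + 0 · 6 = 3
  Term 1 contributes -3 + 1 · 6 = 3
  Term 2 contributes -5 + 2 · 6 = 7
  Term 3 contributes 5 + 3 · 6 = 23
  Term 4 contributes 10 + 4 · 6 = 34
p(6) = ⊕ of these = min[3, 3, 7, 23, 34] = 3.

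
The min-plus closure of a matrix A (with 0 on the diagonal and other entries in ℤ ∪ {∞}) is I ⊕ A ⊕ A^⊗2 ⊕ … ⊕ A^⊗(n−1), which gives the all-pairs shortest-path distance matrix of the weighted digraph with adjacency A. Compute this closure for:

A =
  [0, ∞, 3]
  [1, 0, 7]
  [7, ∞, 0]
Closure =
  [0, ∞, 3]
  [1, 0, 4]
  [7, ∞, 0]

This is the Floyd-Warshall all-pairs shortest-path computation. For each intermediate vertex k = 0, 1, …, 2, update dist[i][j] ← min(dist[i][j], dist[i][k] + dist[k][j]). The final matrix gives, for each (i, j), the minimum total weight of any directed path from i to j (possibly empty when i = j).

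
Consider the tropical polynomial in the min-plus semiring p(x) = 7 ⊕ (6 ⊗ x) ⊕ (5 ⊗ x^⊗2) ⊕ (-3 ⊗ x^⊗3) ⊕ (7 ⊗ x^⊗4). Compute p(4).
p(4) = 7

A tropical monomial a ⊗ x^⊗i evaluates to a + i · x. Evaluating each term at x = 4:
  Term 0 contributes 7 + 0 · 4 = 7
  Term 1 contributes 6 + 1 · 4 = 10
  Term 2 contributes 5 + 2 · 4 = 13
  Term 3 contributes -3 + 3 · 4 = 9
  Term 4 contributes 7 + 4 · 4 = 23
p(4) = ⊕ of these = min[7, 10, 13, 9, 23] = 7.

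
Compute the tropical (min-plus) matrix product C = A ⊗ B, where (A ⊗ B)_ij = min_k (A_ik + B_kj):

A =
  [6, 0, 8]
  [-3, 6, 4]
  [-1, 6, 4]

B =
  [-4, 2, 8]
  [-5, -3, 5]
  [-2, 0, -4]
A ⊗ B =
  [-5, -3, 4]
  [-7, -1, 0]
  [-5, 1, 0]

Apply the min-plus product entry-by-entry:
  C[0][0] = min over k of (A[0][0] + B[0][0] = 6 + -4 = 2, A[0][1] + B[1][0] = 0 + -5 = -5, A[0][2] + B[2][0] = 8 + -2 = 6) = -5 (attained at k = 1)
  C[0][1] = min over k of (A[0][0] + B[0][1] = 6 + 2 = 8, A[0][1] + B[1][1] = 0 + -3 = -3, A[0][2] + B[2][1] = 8 + 0 = 8) = -3 (attained at k = 1)
  C[0][2] = min over k of (A[0][0] + B[0][2] = 6 + 8 = 14, A[0][1] + B[1][2] = 0 + 5 = 5, A[0][2] + B[2][2] = 8 + -4 = 4) = 4 (attained at k = 2)
  C[1][0] = min over k of (A[1][0] + B[0][0] = -3 + -4 = -7, A[1][1] + B[1][0] = 6 + -5 = 1, A[1][2] + B[2][0] = 4 + -2 = 2) = -7 (attained at k = 0)
  C[1][1] = min over k of (A[1][0] + B[0][1] = -3 + 2 = -1, A[1][1] + B[1][1] = 6 + -3 = 3, A[1][2] + B[2][1] = 4 + 0 = 4) = -1 (attained at k = 0)
  C[1][2] = min over k of (A[1][0] + B[0][2] = -3 + 8 = 5, A[1][1] + B[1][2] = 6 + 5 = 11, A[1][2] + B[2][2] = 4 + -4 = 0) = 0 (attained at k = 2)
  C[2][0] = min over k of (A[2][0] + B[0][0] = -1 + -4 = -5, A[2][1] + B[1][0] = 6 + -5 = 1, A[2][2] + B[2][0] = 4 + -2 = 2) = -5 (attained at k = 0)
  C[2][1] = min over k of (A[2][0] + B[0][1] = -1 + 2 = 1, A[2][1] + B[1][1] = 6 + -3 = 3, A[2][2] + B[2][1] = 4 + 0 = 4) = 1 (attained at k = 0)
  C[2][2] = min over k of (A[2][0] + B[0][2] = -1 + 8 = 7, A[2][1] + B[1][2] = 6 + 5 = 11, A[2][2] + B[2][2] = 4 + -4 = 0) = 0 (attained at k = 2)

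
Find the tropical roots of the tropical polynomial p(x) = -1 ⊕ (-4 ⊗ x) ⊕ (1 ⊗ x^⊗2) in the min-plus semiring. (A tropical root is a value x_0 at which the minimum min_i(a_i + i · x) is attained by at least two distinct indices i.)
Roots: {-5, 3}

Each tropical root is a break point of the lower envelope of the lines y = a_i + i · x (there are 3 lines, with slopes 0, 1, ..., 2). Only the lines that attain the minimum somewhere contribute to roots; other lines are dominated. Here the surviving (envelope) indices are i = 2, i = 1, i = 0.
Intersections between consecutive envelope lines give the roots: for adjacent envelope indices i < j the intersection is x = (a_i − a_j) / (j − i). Reading off the sorted break points: {-5, 3}.
Verification: at each break x_0, at least two indices attain the minimum of min_i(a_i + i · x_0).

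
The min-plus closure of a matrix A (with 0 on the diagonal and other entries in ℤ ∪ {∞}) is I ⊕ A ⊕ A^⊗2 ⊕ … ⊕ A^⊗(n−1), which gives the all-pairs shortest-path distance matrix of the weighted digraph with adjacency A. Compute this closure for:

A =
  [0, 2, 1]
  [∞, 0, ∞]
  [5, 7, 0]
Closure =
  [0, 2, 1]
  [∞, 0, ∞]
  [5, 7, 0]

This is the Floyd-Warshall all-pairs shortest-path computation. For each intermediate vertex k = 0, 1, …, 2, update dist[i][j] ← min(dist[i][j], dist[i][k] + dist[k][j]). The final matrix gives, for each (i, j), the minimum total weight of any directed path from i to j (possibly empty when i = j).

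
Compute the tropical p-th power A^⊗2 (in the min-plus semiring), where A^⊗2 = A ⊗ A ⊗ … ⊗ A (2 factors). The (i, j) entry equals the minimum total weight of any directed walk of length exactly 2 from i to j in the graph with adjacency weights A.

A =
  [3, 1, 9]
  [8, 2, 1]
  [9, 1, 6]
A^⊗2 =
  [6, 3, 2]
  [10, 2, 3]
  [9, 3, 2]

Each entry (A^⊗2)_ij equals the minimum over all length-2 walks i = v_0 → v_1 → … → v_2 = j of Σ_t A[v_t][v_{t+1}]. For example, for (i, j) = (0, 2) we minimise over 3 possible intermediate vertex sequences; the minimum is 2, attained along the walk 0 → 1 → 2.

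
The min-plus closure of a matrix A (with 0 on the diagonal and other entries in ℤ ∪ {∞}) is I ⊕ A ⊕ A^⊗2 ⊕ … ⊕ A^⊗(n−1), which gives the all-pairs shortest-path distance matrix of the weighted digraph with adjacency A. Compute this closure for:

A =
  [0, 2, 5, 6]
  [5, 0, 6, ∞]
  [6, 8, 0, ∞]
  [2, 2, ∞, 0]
Closure =
  [0, 2, 5, 6]
  [5, 0, 6, 11]
  [6, 8, 0, 12]
  [2, 2, 7, 0]

This is the Floyd-Warshall all-pairs shortest-path computation. For each intermediate vertex k = 0, 1, …, 3, update dist[i][j] ← min(dist[i][j], dist[i][k] + dist[k][j]). The final matrix gives, for each (i, j), the minimum total weight of any directed path from i to j (possibly empty when i = j).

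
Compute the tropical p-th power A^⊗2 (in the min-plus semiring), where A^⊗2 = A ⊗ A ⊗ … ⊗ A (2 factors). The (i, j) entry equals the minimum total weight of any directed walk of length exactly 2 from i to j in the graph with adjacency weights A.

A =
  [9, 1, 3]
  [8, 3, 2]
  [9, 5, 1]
A^⊗2 =
  [9, 4, 3]
  [11, 6, 3]
  [10, 6, 2]

Each entry (A^⊗2)_ij equals the minimum over all length-2 walks i = v_0 → v_1 → … → v_2 = j of Σ_t A[v_t][v_{t+1}]. For example, for (i, j) = (0, 2) we minimise over 3 possible intermediate vertex sequences; the minimum is 3, attained along the walk 0 → 1 → 2.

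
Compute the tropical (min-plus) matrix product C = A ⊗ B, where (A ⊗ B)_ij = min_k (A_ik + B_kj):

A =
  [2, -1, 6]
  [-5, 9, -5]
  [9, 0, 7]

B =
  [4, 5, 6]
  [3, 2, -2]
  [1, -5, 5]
A ⊗ B =
  [2, 1, -3]
  [-4, -10, 0]
  [3, 2, -2]

Apply the min-plus product entry-by-entry:
  C[0][0] = min over k of (A[0][0] + B[0][0] = 2 + 4 = 6, A[0][1] + B[1][0] = -1 + 3 = 2, A[0][2] + B[2][0] = 6 + 1 = 7) = 2 (attained at k = 1)
  C[0][1] = min over k of (A[0][0] + B[0][1] = 2 + 5 = 7, A[0][1] + B[1][1] = -1 + 2 = 1, A[0][2] + B[2][1] = 6 + -5 = 1) = 1 (attained at k = 1)
  C[0][2] = min over k of (A[0][0] + B[0][2] = 2 + 6 = 8, A[0][1] + B[1][2] = -1 + -2 = -3, A[0][2] + B[2][2] = 6 + 5 = 11) = -3 (attained at k = 1)
  C[1][0] = min over k of (A[1][0] + B[0][0] = -5 + 4 = -1, A[1][1] + B[1][0] = 9 + 3 = 12, A[1][2] + B[2][0] = -5 + 1 = -4) = -4 (attained at k = 2)
  C[1][1] = min over k of (A[1][0] + B[0][1] = -5 + 5 = 0, A[1][1] + B[1][1] = 9 + 2 = 11, A[1][2] + B[2][1] = -5 + -5 = -10) = -10 (attained at k = 2)
  C[1][2] = min over k of (A[1][0] + B[0][2] = -5 + 6 = 1, A[1][1] + B[1][2] = 9 + -2 = 7, A[1][2] + B[2][2] = -5 + 5 = 0) = 0 (attained at k = 2)
  C[2][0] = min over k of (A[2][0] + B[0][0] = 9 + 4 = 13, A[2][1] + B[1][0] = 0 + 3 = 3, A[2][2] + B[2][0] = 7 + 1 = 8) = 3 (attained at k = 1)
  C[2][1] = min over k of (A[2][0] + B[0][1] = 9 + 5 = 14, A[2][1] + B[1][1] = 0 + 2 = 2, A[2][2] + B[2][1] = 7 + -5 = 2) = 2 (attained at k = 1)
  C[2][2] = min over k of (A[2][0] + B[0][2] = 9 + 6 = 15, A[2][1] + B[1][2] = 0 + -2 = -2, A[2][2] + B[2][2] = 7 + 5 = 12) = -2 (attained at k = 1)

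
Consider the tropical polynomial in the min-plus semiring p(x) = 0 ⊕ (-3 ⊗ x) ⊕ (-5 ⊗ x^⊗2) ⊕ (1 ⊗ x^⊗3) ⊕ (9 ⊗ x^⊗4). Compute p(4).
p(4) = 0

A tropical monomial a ⊗ x^⊗i evaluates to a + i · x. Evaluating each term at x = 4:
  Term 0 contributes 0 + 0 · 4 = 0
  Term 1 contributes -3 + 1 · 4 = 1
  Term 2 contributes -5 + 2 · 4 = 3
  Term 3 contributes 1 + 3 · 4 = 13
  Term 4 contributes 9 + 4 · 4 = 25
p(4) = ⊕ of these = min[0, 1, 3, 13, 25] = 0.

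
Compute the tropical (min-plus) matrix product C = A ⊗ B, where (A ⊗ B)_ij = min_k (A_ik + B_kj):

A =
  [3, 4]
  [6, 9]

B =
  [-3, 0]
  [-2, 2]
A ⊗ B =
  [0, 3]
  [3, 6]

Apply the min-plus product entry-by-entry:
  C[0][0] = min over k of (A[0][0] + B[0][0] = 3 + -3 = 0, A[0][1] + B[1][0] = 4 + -2 = 2) = 0 (attained at k = 0)
  C[0][1] = min over k of (A[0][0] + B[0][1] = 3 + 0 = 3, A[0][1] + B[1][1] = 4 + 2 = 6) = 3 (attained at k = 0)
  C[1][0] = min over k of (A[1][0] + B[0][0] = 6 + -3 = 3, A[1][1] + B[1][0] = 9 + -2 = 7) = 3 (attained at k = 0)
  C[1][1] = min over k of (A[1][0] + B[0][1] = 6 + 0 = 6, A[1][1] + B[1][1] = 9 + 2 = 11) = 6 (attained at k = 0)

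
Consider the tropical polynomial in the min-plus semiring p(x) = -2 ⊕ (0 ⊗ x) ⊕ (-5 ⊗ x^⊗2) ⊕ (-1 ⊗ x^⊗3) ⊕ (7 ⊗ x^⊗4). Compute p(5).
p(5) = -2

A tropical monomial a ⊗ x^⊗i evaluates to a + i · x. Evaluating each term at x = 5:
  Term 0 contributes -2 + 0 · 5 = -2
  Term 1 contributes 0 + 1 · 5 = 5
  Term 2 contributes -5 + 2 · 5 = 5
  Term 3 contributes -1 + 3 · 5 = 14
  Term 4 contributes 7 + 4 · 5 = 27
p(5) = ⊕ of these = min[-2, 5, 5, 14, 27] = -2.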